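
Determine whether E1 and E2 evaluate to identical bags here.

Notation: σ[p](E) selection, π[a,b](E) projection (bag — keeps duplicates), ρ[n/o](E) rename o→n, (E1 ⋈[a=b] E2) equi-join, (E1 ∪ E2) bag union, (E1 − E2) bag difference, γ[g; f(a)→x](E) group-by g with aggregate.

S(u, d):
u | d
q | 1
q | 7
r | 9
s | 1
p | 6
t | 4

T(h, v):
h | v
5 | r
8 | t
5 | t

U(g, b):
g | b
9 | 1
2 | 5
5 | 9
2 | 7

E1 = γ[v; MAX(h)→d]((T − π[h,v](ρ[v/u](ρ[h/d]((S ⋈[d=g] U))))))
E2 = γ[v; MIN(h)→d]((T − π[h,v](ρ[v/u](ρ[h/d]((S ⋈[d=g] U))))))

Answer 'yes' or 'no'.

E1 subexpression sizes:
  T → 3
  S → 6
  U → 4
  (S ⋈[d=g] U) → 1
  ρ[h/d]((S ⋈[d=g] U)) → 1
  ρ[v/u](ρ[h/d]((S ⋈[d=g] U))) → 1
  π[h,v](ρ[v/u](ρ[h/d]((S ⋈[d=g] U)))) → 1
  (T − π[h,v](ρ[v/u](ρ[h/d]((S ⋈[d=g] U))))) → 3
  γ[v; MAX(h)→d]((T − π[h,v](ρ[v/u](ρ[h/d]((S ⋈[d=g] U)))))) → 2
E2 subexpression sizes:
  T → 3
  S → 6
  U → 4
  (S ⋈[d=g] U) → 1
  ρ[h/d]((S ⋈[d=g] U)) → 1
  ρ[v/u](ρ[h/d]((S ⋈[d=g] U))) → 1
  π[h,v](ρ[v/u](ρ[h/d]((S ⋈[d=g] U)))) → 1
  (T − π[h,v](ρ[v/u](ρ[h/d]((S ⋈[d=g] U))))) → 3
  γ[v; MIN(h)→d]((T − π[h,v](ρ[v/u](ρ[h/d]((S ⋈[d=g] U)))))) → 2

E1 result:
v | d
r | 5
t | 8
E2 result:
v | d
r | 5
t | 5
Witness: ('t', 8) appears 1× in E1 but 0× in E2.

no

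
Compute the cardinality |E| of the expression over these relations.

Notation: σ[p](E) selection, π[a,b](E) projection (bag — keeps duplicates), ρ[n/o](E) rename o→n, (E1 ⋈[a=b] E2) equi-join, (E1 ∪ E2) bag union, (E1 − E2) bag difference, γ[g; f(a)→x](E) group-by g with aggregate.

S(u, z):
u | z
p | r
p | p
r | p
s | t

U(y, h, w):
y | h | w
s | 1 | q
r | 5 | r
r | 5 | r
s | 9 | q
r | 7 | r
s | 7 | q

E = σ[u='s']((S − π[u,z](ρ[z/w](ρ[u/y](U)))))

Per-node cardinality:
  S → 4
  U → 6
  ρ[u/y](U) → 6
  ρ[z/w](ρ[u/y](U)) → 6
  π[u,z](ρ[z/w](ρ[u/y](U))) → 6
  (S − π[u,z](ρ[z/w](ρ[u/y](U)))) → 4
  σ[u='s']((S − π[u,z](ρ[z/w](ρ[u/y](U))))) → 1

|E| = 1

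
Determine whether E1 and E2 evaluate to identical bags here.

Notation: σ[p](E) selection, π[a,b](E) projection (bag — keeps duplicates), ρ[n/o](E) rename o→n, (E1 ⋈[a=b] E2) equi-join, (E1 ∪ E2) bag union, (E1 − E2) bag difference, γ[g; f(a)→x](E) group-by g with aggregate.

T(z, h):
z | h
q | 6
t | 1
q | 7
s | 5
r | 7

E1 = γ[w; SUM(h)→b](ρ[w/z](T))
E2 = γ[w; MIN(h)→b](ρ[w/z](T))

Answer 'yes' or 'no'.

E1 row counts bottom-up:
  T → 5
  ρ[w/z](T) → 5
  γ[w; SUM(h)→b](ρ[w/z](T)) → 4
E2 row counts bottom-up:
  T → 5
  ρ[w/z](T) → 5
  γ[w; MIN(h)→b](ρ[w/z](T)) → 4

E1 result:
w | b
q | 13
r | 7
s | 5
t | 1
E2 result:
w | b
q | 6
r | 7
s | 5
t | 1
Witness: ('q', 13) appears 1× in E1 but 0× in E2.

no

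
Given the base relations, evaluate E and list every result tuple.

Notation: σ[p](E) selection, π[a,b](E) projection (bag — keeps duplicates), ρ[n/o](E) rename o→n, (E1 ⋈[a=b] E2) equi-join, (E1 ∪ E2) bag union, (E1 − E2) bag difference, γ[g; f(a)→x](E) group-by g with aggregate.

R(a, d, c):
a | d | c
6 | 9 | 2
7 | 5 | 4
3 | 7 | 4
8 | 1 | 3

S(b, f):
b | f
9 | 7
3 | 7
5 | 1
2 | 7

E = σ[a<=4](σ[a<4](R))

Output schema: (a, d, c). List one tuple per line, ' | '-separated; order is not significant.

Subexpression sizes:
  R → 4
  σ[a<4](R) → 1
  σ[a<=4](σ[a<4](R)) → 1

== RESULT ==
a | d | c
3 | 7 | 4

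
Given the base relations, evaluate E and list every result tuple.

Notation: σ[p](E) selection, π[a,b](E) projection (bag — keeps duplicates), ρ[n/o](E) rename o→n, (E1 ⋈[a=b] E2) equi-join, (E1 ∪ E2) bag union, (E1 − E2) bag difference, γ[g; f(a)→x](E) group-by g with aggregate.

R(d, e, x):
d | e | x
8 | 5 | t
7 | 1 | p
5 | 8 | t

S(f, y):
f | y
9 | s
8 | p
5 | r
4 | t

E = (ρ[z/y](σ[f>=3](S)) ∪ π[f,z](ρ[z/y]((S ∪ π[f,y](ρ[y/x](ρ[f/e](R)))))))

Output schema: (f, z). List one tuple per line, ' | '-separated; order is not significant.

Per-node cardinality:
  S → 4
  σ[f>=3](S) → 4
  ρ[z/y](σ[f>=3](S)) → 4
  S → 4
  R → 3
  ρ[f/e](R) → 3
  ρ[y/x](ρ[f/e](R)) → 3
  π[f,y](ρ[y/x](ρ[f/e](R))) → 3
  (S ∪ π[f,y](ρ[y/x](ρ[f/e](R)))) → 7
  ρ[z/y]((S ∪ π[f,y](ρ[y/x](ρ[f/e](R))))) → 7
  π[f,z](ρ[z/y]((S ∪ π[f,y](ρ[y/x](ρ[f/e](R)))))) → 7
  (ρ[z/y](σ[f>=3](S)) ∪ π[f,z](ρ[z/y]((S ∪ π[f,y](ρ[y/x](ρ[f/e](R))))))) → 11

== RESULT ==
f | z
1 | p
4 | t
4 | t
5 | r
5 | r
5 | t
8 | p
8 | p
8 | t
9 | s
9 | s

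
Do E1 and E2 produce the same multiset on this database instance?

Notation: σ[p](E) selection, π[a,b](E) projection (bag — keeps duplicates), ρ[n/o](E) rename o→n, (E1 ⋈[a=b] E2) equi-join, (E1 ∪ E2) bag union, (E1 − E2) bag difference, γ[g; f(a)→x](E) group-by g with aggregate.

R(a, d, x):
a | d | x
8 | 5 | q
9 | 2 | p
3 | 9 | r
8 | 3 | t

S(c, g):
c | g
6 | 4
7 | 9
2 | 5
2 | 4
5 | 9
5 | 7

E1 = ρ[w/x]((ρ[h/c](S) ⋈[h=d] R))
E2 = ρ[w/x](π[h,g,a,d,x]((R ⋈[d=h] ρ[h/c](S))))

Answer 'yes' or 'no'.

E1 stepwise |·|:
  S → 6
  ρ[h/c](S) → 6
  R → 4
  (ρ[h/c](S) ⋈[h=d] R) → 4
  ρ[w/x]((ρ[h/c](S) ⋈[h=d] R)) → 4
E2 stepwise |·|:
  R → 4
  S → 6
  ρ[h/c](S) → 6
  (R ⋈[d=h] ρ[h/c](S)) → 4
  π[h,g,a,d,x]((R ⋈[d=h] ρ[h/c](S))) → 4
  ρ[w/x](π[h,g,a,d,x]((R ⋈[d=h] ρ[h/c](S)))) → 4

E1 and E2 produce the same multiset:
h | g | a | d | w
2 | 4 | 9 | 2 | p
2 | 5 | 9 | 2 | p
5 | 7 | 8 | 5 | q
5 | 9 | 8 | 5 | q

yes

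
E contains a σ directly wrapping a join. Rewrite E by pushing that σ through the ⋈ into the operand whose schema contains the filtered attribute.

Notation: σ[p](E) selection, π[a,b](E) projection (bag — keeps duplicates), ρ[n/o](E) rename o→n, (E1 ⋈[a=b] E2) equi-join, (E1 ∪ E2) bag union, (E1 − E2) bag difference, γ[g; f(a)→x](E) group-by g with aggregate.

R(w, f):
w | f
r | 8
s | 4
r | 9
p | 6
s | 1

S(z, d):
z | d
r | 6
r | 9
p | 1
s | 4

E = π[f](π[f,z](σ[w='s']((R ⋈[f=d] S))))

σ filters on w, owned by the left side.
E' = π[f](π[f,z]((σ[w='s'](R) ⋈[f=d] S)))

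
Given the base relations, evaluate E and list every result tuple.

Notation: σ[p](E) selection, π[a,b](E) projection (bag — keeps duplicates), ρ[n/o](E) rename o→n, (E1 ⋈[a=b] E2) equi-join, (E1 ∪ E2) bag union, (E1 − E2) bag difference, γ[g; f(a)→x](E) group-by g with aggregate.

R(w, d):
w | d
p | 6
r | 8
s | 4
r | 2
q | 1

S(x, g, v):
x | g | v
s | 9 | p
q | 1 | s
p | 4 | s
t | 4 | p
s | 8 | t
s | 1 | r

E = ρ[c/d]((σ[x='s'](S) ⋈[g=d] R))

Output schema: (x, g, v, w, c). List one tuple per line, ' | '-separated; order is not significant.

Per-node cardinality:
  S → 6
  σ[x='s'](S) → 3
  R → 5
  (σ[x='s'](S) ⋈[g=d] R) → 2
  ρ[c/d]((σ[x='s'](S) ⋈[g=d] R)) → 2

== RESULT ==
x | g | v | w | c
s | 1 | r | q | 1
s | 8 | t | r | 8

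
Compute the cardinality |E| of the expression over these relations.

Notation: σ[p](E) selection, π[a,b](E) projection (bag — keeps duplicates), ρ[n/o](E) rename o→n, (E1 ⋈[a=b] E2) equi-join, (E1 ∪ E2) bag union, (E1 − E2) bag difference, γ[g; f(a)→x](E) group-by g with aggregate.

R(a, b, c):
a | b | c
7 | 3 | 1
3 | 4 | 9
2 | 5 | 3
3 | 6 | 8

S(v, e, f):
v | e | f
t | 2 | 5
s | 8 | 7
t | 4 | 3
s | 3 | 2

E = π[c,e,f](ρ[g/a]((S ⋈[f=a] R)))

Subexpression sizes:
  S → 4
  R → 4
  (S ⋈[f=a] R) → 4
  ρ[g/a]((S ⋈[f=a] R)) → 4
  π[c,e,f](ρ[g/a]((S ⋈[f=a] R))) → 4

|E| = 4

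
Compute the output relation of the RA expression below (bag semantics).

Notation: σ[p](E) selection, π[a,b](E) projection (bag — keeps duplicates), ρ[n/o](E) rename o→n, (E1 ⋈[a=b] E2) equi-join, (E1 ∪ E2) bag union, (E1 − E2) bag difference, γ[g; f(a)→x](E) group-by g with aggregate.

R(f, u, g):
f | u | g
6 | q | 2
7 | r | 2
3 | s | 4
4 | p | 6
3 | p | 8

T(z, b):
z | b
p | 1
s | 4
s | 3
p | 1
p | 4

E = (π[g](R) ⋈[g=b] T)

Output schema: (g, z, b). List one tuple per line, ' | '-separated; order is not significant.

Per-node cardinality:
  R → 5
  π[g](R) → 5
  T → 5
  (π[g](R) ⋈[g=b] T) → 2

== RESULT ==
g | z | b
4 | p | 4
4 | s | 4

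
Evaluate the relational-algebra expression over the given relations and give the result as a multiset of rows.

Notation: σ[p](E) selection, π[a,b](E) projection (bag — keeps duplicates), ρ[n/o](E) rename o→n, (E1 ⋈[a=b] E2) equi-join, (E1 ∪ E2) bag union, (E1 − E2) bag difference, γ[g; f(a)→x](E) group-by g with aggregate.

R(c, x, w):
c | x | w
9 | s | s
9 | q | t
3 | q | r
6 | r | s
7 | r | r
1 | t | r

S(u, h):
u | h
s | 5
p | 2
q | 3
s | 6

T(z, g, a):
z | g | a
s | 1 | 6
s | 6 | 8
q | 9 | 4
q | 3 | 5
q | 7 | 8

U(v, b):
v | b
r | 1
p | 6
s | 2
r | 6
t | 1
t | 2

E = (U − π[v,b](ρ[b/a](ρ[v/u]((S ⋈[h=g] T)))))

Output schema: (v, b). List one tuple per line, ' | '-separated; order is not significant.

Subexpression sizes:
  U → 6
  S → 4
  T → 5
  (S ⋈[h=g] T) → 2
  ρ[v/u]((S ⋈[h=g] T)) → 2
  ρ[b/a](ρ[v/u]((S ⋈[h=g] T))) → 2
  π[v,b](ρ[b/a](ρ[v/u]((S ⋈[h=g] T)))) → 2
  (U − π[v,b](ρ[b/a](ρ[v/u]((S ⋈[h=g] T))))) → 6

== RESULT ==
v | b
p | 6
r | 1
r | 6
s | 2
t | 1
t | 2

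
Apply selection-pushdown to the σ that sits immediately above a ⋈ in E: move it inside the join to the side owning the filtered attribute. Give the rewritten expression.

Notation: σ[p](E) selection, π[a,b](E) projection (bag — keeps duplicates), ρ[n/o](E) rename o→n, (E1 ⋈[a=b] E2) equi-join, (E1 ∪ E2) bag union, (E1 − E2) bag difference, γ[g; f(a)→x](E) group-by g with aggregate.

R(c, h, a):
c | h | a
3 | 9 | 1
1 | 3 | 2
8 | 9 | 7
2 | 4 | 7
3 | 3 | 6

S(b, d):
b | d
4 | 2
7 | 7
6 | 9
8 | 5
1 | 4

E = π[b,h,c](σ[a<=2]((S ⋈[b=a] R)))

σ filters on a, owned by the right side.
E' = π[b,h,c]((S ⋈[b=a] σ[a<=2](R)))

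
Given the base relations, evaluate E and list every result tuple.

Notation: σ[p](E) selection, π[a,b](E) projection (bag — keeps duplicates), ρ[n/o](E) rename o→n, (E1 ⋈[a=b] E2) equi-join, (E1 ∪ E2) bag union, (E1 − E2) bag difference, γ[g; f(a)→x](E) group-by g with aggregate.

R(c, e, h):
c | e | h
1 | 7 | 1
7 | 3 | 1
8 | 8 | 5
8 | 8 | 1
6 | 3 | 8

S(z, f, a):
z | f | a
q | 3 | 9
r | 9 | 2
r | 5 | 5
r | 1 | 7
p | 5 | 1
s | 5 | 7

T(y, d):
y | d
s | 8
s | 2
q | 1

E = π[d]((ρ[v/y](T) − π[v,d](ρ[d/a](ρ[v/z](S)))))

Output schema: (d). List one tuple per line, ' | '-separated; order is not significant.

Subexpression sizes:
  T → 3
  ρ[v/y](T) → 3
  S → 6
  ρ[v/z](S) → 6
  ρ[d/a](ρ[v/z](S)) → 6
  π[v,d](ρ[d/a](ρ[v/z](S))) → 6
  (ρ[v/y](T) − π[v,d](ρ[d/a](ρ[v/z](S)))) → 3
  π[d]((ρ[v/y](T) − π[v,d](ρ[d/a](ρ[v/z](S))))) → 3

== RESULT ==
d
1
2
8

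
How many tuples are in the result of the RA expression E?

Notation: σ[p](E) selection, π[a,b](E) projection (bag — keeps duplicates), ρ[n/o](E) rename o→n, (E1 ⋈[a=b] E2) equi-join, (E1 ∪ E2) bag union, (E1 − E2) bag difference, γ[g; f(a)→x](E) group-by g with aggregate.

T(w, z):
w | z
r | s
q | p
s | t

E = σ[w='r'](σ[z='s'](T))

Per-node cardinality:
  T → 3
  σ[z='s'](T) → 1
  σ[w='r'](σ[z='s'](T)) → 1

|E| = 1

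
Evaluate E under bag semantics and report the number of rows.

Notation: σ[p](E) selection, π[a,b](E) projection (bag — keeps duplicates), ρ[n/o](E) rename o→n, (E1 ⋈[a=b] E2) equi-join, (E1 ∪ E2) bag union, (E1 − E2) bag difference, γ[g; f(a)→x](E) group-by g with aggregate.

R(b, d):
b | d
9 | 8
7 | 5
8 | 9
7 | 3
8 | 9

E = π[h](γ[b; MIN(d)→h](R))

Row counts bottom-up:
  R → 5
  γ[b; MIN(d)→h](R) → 3
  π[h](γ[b; MIN(d)→h](R)) → 3

|E| = 3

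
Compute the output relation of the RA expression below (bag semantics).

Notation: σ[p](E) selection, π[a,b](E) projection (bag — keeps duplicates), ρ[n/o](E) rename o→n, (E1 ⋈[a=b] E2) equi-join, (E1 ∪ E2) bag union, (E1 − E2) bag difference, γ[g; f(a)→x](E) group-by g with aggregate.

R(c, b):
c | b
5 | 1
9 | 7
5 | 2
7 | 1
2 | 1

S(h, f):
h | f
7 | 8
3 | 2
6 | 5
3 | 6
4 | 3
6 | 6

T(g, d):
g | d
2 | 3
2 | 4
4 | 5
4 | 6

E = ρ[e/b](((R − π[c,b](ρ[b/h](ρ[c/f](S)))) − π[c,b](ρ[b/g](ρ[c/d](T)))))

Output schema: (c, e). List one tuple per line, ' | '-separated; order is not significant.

Row counts bottom-up:
  R → 5
  S → 6
  ρ[c/f](S) → 6
  ρ[b/h](ρ[c/f](S)) → 6
  π[c,b](ρ[b/h](ρ[c/f](S))) → 6
  (R − π[c,b](ρ[b/h](ρ[c/f](S)))) → 5
  T → 4
  ρ[c/d](T) → 4
  ρ[b/g](ρ[c/d](T)) → 4
  π[c,b](ρ[b/g](ρ[c/d](T))) → 4
  ((R − π[c,b](ρ[b/h](ρ[c/f](S)))) − π[c,b](ρ[b/g](ρ[c/d](T)))) → 5
  ρ[e/b](((R − π[c,b](ρ[b/h](ρ[c/f](S)))) − π[c,b](ρ[b/g](ρ[c/d](T))))) → 5

== RESULT ==
c | e
2 | 1
5 | 1
5 | 2
7 | 1
9 | 7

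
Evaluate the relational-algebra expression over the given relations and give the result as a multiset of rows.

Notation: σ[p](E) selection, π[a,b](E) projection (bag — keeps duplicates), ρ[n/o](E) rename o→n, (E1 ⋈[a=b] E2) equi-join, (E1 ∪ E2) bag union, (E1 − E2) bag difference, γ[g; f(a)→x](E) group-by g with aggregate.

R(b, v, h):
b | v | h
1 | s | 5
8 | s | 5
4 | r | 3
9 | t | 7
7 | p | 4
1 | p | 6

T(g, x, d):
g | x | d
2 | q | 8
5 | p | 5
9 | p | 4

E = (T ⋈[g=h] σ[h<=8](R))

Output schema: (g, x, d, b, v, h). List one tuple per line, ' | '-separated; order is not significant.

Per-node cardinality:
  T → 3
  R → 6
  σ[h<=8](R) → 6
  (T ⋈[g=h] σ[h<=8](R)) → 2

== RESULT ==
g | x | d | b | v | h
5 | p | 5 | 1 | s | 5
5 | p | 5 | 8 | s | 5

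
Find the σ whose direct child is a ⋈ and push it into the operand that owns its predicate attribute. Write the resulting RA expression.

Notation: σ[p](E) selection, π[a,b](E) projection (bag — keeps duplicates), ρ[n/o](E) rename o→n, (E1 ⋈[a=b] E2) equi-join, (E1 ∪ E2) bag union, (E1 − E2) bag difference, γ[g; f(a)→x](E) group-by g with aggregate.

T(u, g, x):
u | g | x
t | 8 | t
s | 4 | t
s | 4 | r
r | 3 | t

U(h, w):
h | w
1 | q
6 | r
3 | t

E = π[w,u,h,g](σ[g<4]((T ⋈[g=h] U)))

σ filters on g, owned by the left side.
E' = π[w,u,h,g]((σ[g<4](T) ⋈[g=h] U))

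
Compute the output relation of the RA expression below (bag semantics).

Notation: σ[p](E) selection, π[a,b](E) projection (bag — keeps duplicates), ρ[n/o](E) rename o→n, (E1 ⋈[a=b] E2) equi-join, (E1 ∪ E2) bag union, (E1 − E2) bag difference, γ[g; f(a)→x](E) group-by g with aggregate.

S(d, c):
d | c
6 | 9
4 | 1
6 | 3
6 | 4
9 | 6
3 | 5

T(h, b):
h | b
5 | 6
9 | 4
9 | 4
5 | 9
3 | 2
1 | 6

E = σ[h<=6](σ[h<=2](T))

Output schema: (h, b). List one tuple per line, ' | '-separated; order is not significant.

Subexpression sizes:
  T → 6
  σ[h<=2](T) → 1
  σ[h<=6](σ[h<=2](T)) → 1

== RESULT ==
h | b
1 | 6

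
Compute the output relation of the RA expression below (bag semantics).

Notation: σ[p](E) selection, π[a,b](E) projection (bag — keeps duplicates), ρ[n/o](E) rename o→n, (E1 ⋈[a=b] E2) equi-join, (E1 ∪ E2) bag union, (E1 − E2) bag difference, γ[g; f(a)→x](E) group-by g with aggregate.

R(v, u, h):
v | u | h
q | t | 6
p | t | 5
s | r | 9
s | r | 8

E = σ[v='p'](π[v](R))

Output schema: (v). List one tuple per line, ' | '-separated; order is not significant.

Per-node cardinality:
  R → 4
  π[v](R) → 4
  σ[v='p'](π[v](R)) → 1

== RESULT ==
v
p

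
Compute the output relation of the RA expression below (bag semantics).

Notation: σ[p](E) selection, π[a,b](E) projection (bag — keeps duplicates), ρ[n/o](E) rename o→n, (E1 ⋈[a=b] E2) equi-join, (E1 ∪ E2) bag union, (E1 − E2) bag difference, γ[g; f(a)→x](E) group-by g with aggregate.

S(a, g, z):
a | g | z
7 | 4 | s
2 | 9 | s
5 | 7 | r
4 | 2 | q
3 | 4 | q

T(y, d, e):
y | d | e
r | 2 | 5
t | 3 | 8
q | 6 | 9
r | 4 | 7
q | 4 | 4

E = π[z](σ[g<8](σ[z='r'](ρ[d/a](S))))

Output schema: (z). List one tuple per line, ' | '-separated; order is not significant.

Stepwise |·|:
  S → 5
  ρ[d/a](S) → 5
  σ[z='r'](ρ[d/a](S)) → 1
  σ[g<8](σ[z='r'](ρ[d/a](S))) → 1
  π[z](σ[g<8](σ[z='r'](ρ[d/a](S)))) → 1

== RESULT ==
z
r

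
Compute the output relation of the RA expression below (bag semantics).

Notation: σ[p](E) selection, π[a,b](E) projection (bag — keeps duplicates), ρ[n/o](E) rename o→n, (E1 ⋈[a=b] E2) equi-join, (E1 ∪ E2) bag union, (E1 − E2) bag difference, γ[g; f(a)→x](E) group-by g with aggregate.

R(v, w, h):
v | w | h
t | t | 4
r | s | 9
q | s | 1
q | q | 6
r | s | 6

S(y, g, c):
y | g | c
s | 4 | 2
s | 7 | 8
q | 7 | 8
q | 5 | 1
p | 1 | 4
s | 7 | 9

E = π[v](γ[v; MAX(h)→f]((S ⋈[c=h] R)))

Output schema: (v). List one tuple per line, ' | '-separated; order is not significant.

Per-node cardinality:
  S → 6
  R → 5
  (S ⋈[c=h] R) → 3
  γ[v; MAX(h)→f]((S ⋈[c=h] R)) → 3
  π[v](γ[v; MAX(h)→f]((S ⋈[c=h] R))) → 3

== RESULT ==
v
q
r
t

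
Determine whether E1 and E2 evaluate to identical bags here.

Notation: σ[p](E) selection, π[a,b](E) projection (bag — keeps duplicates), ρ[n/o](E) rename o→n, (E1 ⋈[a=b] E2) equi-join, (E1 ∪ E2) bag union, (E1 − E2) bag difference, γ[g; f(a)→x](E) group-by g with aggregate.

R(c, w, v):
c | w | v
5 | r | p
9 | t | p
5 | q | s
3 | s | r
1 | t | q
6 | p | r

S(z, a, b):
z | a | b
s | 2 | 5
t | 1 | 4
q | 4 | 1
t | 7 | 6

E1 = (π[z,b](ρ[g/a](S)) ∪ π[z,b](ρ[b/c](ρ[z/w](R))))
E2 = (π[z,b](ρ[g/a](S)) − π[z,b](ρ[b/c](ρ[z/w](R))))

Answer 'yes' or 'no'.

E1 per-node cardinality:
  S → 4
  ρ[g/a](S) → 4
  π[z,b](ρ[g/a](S)) → 4
  R → 6
  ρ[z/w](R) → 6
  ρ[b/c](ρ[z/w](R)) → 6
  π[z,b](ρ[b/c](ρ[z/w](R))) → 6
  (π[z,b](ρ[g/a](S)) ∪ π[z,b](ρ[b/c](ρ[z/w](R)))) → 10
E2 per-node cardinality:
  S → 4
  ρ[g/a](S) → 4
  π[z,b](ρ[g/a](S)) → 4
  R → 6
  ρ[z/w](R) → 6
  ρ[b/c](ρ[z/w](R)) → 6
  π[z,b](ρ[b/c](ρ[z/w](R))) → 6
  (π[z,b](ρ[g/a](S)) − π[z,b](ρ[b/c](ρ[z/w](R)))) → 4

E1 result:
z | b
p | 6
q | 1
q | 5
r | 5
s | 3
s | 5
t | 1
t | 4
t | 6
t | 9
E2 result:
z | b
q | 1
s | 5
t | 4
t | 6
Witness: ('q', 5) appears 1× in E1 but 0× in E2.

no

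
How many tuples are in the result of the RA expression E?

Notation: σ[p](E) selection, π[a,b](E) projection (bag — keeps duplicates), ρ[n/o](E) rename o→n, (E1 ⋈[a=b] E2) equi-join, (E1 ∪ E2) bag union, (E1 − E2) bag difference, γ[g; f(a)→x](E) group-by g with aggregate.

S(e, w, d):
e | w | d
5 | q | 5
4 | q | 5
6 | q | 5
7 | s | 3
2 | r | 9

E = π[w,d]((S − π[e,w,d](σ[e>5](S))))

Stepwise |·|:
  S → 5
  S → 5
  σ[e>5](S) → 2
  π[e,w,d](σ[e>5](S)) → 2
  (S − π[e,w,d](σ[e>5](S))) → 3
  π[w,d]((S − π[e,w,d](σ[e>5](S)))) → 3

|E| = 3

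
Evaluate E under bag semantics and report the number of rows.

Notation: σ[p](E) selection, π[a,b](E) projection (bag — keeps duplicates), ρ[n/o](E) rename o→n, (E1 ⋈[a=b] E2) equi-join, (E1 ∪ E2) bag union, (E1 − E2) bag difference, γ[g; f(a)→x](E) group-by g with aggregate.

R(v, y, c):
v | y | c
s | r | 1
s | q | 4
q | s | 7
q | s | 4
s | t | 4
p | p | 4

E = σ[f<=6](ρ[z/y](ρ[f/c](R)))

Stepwise |·|:
  R → 6
  ρ[f/c](R) → 6
  ρ[z/y](ρ[f/c](R)) → 6
  σ[f<=6](ρ[z/y](ρ[f/c](R))) → 5

|E| = 5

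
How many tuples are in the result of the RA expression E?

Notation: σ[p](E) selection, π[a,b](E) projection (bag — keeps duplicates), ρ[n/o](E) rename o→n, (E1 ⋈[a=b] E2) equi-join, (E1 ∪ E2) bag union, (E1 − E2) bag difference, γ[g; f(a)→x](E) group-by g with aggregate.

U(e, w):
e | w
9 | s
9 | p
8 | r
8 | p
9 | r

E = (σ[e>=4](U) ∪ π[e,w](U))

Stepwise |·|:
  U → 5
  σ[e>=4](U) → 5
  U → 5
  π[e,w](U) → 5
  (σ[e>=4](U) ∪ π[e,w](U)) → 10

|E| = 10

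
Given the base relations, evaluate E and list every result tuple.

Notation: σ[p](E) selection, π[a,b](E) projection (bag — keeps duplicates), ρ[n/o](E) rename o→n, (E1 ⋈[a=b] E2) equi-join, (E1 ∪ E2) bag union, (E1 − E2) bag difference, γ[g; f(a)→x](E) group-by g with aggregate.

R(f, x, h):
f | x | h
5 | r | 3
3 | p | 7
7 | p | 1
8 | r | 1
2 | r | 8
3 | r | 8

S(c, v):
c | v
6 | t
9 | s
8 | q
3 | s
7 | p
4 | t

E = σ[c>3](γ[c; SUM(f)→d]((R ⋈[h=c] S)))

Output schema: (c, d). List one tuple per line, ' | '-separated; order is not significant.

Per-node cardinality:
  R → 6
  S → 6
  (R ⋈[h=c] S) → 4
  γ[c; SUM(f)→d]((R ⋈[h=c] S)) → 3
  σ[c>3](γ[c; SUM(f)→d]((R ⋈[h=c] S))) → 2

== RESULT ==
c | d
7 | 3
8 | 5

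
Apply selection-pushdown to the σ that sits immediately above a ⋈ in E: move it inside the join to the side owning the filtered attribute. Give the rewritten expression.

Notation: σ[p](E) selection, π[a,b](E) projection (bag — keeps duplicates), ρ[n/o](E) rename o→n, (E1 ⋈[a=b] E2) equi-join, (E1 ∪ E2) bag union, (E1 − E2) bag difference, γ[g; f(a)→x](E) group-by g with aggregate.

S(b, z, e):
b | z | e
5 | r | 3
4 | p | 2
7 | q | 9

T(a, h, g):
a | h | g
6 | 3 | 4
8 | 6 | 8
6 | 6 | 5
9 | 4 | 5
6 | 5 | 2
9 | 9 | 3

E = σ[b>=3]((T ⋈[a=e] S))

σ filters on b, owned by the right side.
E' = (T ⋈[a=e] σ[b>=3](S))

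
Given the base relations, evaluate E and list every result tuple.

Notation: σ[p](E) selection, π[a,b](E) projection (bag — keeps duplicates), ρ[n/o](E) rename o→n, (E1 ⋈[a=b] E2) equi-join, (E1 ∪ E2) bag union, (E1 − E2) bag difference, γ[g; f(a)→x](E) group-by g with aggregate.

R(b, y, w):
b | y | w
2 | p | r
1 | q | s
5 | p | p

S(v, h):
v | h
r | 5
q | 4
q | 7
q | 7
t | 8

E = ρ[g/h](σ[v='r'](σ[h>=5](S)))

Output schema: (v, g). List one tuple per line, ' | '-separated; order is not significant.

Subexpression sizes:
  S → 5
  σ[h>=5](S) → 4
  σ[v='r'](σ[h>=5](S)) → 1
  ρ[g/h](σ[v='r'](σ[h>=5](S))) → 1

== RESULT ==
v | g
r | 5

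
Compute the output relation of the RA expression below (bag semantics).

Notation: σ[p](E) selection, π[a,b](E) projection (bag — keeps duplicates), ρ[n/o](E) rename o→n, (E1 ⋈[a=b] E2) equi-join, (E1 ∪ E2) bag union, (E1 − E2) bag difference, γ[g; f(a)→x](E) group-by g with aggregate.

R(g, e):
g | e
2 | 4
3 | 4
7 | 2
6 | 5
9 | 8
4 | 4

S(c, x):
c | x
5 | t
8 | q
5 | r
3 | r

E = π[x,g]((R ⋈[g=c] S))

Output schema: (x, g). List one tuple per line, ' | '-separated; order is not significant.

Subexpression sizes:
  R → 6
  S → 4
  (R ⋈[g=c] S) → 1
  π[x,g]((R ⋈[g=c] S)) → 1

== RESULT ==
x | g
r | 3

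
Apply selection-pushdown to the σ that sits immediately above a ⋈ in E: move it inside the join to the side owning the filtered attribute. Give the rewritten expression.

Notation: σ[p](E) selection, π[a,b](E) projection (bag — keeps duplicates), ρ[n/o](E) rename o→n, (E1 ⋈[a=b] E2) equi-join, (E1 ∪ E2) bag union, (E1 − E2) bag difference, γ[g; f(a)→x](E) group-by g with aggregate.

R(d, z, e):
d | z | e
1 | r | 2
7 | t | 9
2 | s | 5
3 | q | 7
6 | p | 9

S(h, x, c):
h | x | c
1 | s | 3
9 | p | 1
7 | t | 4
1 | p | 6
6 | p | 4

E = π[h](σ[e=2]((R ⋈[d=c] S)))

σ filters on e, owned by the left side.
E' = π[h]((σ[e=2](R) ⋈[d=c] S))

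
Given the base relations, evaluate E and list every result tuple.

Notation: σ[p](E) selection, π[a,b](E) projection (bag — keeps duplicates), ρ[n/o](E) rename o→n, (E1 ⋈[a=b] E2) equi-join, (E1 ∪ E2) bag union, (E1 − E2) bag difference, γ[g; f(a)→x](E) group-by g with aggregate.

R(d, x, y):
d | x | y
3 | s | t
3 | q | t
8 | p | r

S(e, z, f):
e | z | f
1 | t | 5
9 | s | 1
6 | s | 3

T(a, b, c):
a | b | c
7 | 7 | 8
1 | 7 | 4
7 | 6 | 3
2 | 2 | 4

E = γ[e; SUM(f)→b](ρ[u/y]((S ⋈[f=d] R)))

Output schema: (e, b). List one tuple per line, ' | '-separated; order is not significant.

Per-node cardinality:
  S → 3
  R → 3
  (S ⋈[f=d] R) → 2
  ρ[u/y]((S ⋈[f=d] R)) → 2
  γ[e; SUM(f)→b](ρ[u/y]((S ⋈[f=d] R))) → 1

== RESULT ==
e | b
6 | 6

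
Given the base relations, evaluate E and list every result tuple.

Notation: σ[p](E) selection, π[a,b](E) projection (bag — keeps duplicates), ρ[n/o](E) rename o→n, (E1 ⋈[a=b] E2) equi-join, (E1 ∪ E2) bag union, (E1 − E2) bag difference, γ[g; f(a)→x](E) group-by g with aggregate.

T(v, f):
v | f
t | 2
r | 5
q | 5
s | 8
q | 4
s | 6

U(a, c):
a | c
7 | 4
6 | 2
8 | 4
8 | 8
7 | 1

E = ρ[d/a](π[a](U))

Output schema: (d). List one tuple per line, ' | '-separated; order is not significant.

Stepwise |·|:
  U → 5
  π[a](U) → 5
  ρ[d/a](π[a](U)) → 5

== RESULT ==
d
6
7
7
8
8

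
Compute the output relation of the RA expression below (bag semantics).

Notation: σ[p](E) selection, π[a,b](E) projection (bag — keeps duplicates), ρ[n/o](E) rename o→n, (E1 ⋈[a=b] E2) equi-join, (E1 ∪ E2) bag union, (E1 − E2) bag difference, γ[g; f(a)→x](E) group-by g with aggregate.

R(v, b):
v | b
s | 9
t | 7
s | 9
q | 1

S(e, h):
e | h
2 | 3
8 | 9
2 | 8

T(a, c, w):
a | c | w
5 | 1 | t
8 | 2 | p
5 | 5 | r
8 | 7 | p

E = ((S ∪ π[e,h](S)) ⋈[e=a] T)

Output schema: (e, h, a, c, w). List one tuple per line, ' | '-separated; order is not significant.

Subexpression sizes:
  S → 3
  S → 3
  π[e,h](S) → 3
  (S ∪ π[e,h](S)) → 6
  T → 4
  ((S ∪ π[e,h](S)) ⋈[e=a] T) → 4

== RESULT ==
e | h | a | c | w
8 | 9 | 8 | 2 | p
8 | 9 | 8 | 2 | p
8 | 9 | 8 | 7 | p
8 | 9 | 8 | 7 | p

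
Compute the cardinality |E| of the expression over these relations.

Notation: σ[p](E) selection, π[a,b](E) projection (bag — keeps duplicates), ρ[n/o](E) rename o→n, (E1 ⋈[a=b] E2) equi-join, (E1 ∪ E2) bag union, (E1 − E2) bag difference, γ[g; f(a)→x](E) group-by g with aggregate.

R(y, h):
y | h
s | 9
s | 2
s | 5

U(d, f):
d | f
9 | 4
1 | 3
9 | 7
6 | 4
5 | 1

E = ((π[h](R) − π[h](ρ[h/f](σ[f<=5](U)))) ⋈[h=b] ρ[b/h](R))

Row counts bottom-up:
  R → 3
  π[h](R) → 3
  U → 5
  σ[f<=5](U) → 4
  ρ[h/f](σ[f<=5](U)) → 4
  π[h](ρ[h/f](σ[f<=5](U))) → 4
  (π[h](R) − π[h](ρ[h/f](σ[f<=5](U)))) → 3
  R → 3
  ρ[b/h](R) → 3
  ((π[h](R) − π[h](ρ[h/f](σ[f<=5](U)))) ⋈[h=b] ρ[b/h](R)) → 3

|E| = 3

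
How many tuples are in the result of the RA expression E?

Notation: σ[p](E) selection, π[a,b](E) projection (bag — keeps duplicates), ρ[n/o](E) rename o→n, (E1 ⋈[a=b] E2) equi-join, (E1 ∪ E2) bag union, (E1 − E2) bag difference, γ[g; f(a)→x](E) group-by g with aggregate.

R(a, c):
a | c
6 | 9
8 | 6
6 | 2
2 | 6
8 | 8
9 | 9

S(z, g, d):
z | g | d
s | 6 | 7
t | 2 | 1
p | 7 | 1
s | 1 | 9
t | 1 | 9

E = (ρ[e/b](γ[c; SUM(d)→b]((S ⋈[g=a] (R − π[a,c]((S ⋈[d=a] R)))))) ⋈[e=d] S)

Stepwise |·|:
  S → 5
  R → 6
  S → 5
  R → 6
  (S ⋈[d=a] R) → 2
  π[a,c]((S ⋈[d=a] R)) → 2
  (R − π[a,c]((S ⋈[d=a] R))) → 5
  (S ⋈[g=a] (R − π[a,c]((S ⋈[d=a] R)))) → 3
  γ[c; SUM(d)→b]((S ⋈[g=a] (R − π[a,c]((S ⋈[d=a] R))))) → 3
  ρ[e/b](γ[c; SUM(d)→b]((S ⋈[g=a] (R − π[a,c]((S ⋈[d=a] R)))))) → 3
  S → 5
  (ρ[e/b](γ[c; SUM(d)→b]((S ⋈[g=a] (R − π[a,c]((S ⋈[d=a] R)))))) ⋈[e=d] S) → 4

|E| = 4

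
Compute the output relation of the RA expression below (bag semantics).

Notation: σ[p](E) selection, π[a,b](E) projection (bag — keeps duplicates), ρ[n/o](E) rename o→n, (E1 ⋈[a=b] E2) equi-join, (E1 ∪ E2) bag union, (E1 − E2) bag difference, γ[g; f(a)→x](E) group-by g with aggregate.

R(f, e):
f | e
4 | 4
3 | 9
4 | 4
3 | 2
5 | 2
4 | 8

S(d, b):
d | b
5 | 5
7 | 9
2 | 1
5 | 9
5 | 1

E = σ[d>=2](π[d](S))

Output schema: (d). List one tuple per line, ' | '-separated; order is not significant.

Row counts bottom-up:
  S → 5
  π[d](S) → 5
  σ[d>=2](π[d](S)) → 5

== RESULT ==
d
2
5
5
5
7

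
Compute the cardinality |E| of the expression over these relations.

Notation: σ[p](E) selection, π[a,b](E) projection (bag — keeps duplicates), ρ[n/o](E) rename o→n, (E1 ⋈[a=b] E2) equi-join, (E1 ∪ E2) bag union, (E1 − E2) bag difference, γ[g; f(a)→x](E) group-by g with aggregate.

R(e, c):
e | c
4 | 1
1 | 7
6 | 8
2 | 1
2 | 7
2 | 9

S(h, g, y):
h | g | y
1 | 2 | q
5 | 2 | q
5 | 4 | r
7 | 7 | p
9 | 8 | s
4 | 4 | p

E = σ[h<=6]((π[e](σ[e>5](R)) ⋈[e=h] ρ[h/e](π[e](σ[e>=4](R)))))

Per-node cardinality:
  R → 6
  σ[e>5](R) → 1
  π[e](σ[e>5](R)) → 1
  R → 6
  σ[e>=4](R) → 2
  π[e](σ[e>=4](R)) → 2
  ρ[h/e](π[e](σ[e>=4](R))) → 2
  (π[e](σ[e>5](R)) ⋈[e=h] ρ[h/e](π[e](σ[e>=4](R)))) → 1
  σ[h<=6]((π[e](σ[e>5](R)) ⋈[e=h] ρ[h/e](π[e](σ[e>=4](R))))) → 1

|E| = 1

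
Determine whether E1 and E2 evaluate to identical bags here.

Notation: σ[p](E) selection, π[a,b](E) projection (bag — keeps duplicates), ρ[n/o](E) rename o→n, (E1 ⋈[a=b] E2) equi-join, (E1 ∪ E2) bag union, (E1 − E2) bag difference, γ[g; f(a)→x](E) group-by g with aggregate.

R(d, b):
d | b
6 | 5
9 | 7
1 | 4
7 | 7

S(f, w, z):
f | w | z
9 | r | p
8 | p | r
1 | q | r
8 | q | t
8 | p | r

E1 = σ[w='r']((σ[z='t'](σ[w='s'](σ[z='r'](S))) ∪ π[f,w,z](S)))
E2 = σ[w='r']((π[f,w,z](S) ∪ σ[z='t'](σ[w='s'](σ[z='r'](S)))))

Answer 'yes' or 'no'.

E1 stepwise |·|:
  S → 5
  σ[z='r'](S) → 3
  σ[w='s'](σ[z='r'](S)) → 0
  σ[z='t'](σ[w='s'](σ[z='r'](S))) → 0
  S → 5
  π[f,w,z](S) → 5
  (σ[z='t'](σ[w='s'](σ[z='r'](S))) ∪ π[f,w,z](S)) → 5
  σ[w='r']((σ[z='t'](σ[w='s'](σ[z='r'](S))) ∪ π[f,w,z](S))) → 1
E2 stepwise |·|:
  S → 5
  π[f,w,z](S) → 5
  S → 5
  σ[z='r'](S) → 3
  σ[w='s'](σ[z='r'](S)) → 0
  σ[z='t'](σ[w='s'](σ[z='r'](S))) → 0
  (π[f,w,z](S) ∪ σ[z='t'](σ[w='s'](σ[z='r'](S)))) → 5
  σ[w='r']((π[f,w,z](S) ∪ σ[z='t'](σ[w='s'](σ[z='r'](S))))) → 1

E1 and E2 produce the same multiset:
f | w | z
9 | r | p

yes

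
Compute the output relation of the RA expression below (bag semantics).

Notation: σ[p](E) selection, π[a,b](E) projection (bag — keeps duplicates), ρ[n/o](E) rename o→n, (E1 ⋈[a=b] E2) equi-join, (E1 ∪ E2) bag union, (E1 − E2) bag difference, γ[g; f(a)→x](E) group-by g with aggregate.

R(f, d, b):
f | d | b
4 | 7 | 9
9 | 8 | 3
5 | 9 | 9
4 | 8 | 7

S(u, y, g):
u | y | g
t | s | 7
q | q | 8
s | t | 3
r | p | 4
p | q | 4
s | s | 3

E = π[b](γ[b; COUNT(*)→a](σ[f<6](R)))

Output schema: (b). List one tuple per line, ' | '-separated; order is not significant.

Row counts bottom-up:
  R → 4
  σ[f<6](R) → 3
  γ[b; COUNT(*)→a](σ[f<6](R)) → 2
  π[b](γ[b; COUNT(*)→a](σ[f<6](R))) → 2

== RESULT ==
b
7
9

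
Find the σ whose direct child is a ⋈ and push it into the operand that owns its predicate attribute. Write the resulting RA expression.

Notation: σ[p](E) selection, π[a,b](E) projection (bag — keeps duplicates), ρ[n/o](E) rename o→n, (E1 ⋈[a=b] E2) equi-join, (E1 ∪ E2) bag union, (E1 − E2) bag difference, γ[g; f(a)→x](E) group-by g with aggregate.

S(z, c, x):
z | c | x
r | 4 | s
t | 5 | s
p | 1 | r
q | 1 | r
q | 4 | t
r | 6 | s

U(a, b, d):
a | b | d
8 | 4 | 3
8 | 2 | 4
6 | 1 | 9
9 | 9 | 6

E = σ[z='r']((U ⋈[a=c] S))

σ filters on z, owned by the right side.
E' = (U ⋈[a=c] σ[z='r'](S))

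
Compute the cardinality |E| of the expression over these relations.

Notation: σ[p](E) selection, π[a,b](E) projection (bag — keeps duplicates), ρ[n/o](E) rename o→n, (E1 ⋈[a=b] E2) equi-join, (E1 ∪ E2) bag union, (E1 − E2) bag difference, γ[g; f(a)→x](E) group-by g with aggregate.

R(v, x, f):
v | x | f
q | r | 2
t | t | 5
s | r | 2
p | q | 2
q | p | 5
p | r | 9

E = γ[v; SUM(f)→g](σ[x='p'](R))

Subexpression sizes:
  R → 6
  σ[x='p'](R) → 1
  γ[v; SUM(f)→g](σ[x='p'](R)) → 1

|E| = 1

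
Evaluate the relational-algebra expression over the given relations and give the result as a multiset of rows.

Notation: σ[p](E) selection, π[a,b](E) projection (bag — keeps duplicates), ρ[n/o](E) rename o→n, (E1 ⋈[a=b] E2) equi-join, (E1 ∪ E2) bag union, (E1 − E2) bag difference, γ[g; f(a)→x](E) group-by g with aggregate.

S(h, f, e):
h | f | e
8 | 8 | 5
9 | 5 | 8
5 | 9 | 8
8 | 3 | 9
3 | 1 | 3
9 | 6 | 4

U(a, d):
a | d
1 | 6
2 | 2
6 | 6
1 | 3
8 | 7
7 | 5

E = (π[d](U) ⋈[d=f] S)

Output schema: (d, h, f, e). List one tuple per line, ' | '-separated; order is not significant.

Per-node cardinality:
  U → 6
  π[d](U) → 6
  S → 6
  (π[d](U) ⋈[d=f] S) → 4

== RESULT ==
d | h | f | e
3 | 8 | 3 | 9
5 | 9 | 5 | 8
6 | 9 | 6 | 4
6 | 9 | 6 | 4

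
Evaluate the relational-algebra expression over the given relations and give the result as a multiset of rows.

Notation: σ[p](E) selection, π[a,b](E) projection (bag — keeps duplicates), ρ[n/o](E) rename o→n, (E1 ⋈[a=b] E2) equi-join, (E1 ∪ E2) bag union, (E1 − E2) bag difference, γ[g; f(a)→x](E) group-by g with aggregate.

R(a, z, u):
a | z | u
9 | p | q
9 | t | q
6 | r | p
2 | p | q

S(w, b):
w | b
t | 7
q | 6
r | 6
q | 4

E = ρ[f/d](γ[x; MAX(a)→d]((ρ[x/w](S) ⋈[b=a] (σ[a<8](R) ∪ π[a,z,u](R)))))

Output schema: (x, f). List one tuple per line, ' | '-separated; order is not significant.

Stepwise |·|:
  S → 4
  ρ[x/w](S) → 4
  R → 4
  σ[a<8](R) → 2
  R → 4
  π[a,z,u](R) → 4
  (σ[a<8](R) ∪ π[a,z,u](R)) → 6
  (ρ[x/w](S) ⋈[b=a] (σ[a<8](R) ∪ π[a,z,u](R))) → 4
  γ[x; MAX(a)→d]((ρ[x/w](S) ⋈[b=a] (σ[a<8](R) ∪ π[a,z,u](R)))) → 2
  ρ[f/d](γ[x; MAX(a)→d]((ρ[x/w](S) ⋈[b=a] (σ[a<8](R) ∪ π[a,z,u](R))))) → 2

== RESULT ==
x | f
q | 6
r | 6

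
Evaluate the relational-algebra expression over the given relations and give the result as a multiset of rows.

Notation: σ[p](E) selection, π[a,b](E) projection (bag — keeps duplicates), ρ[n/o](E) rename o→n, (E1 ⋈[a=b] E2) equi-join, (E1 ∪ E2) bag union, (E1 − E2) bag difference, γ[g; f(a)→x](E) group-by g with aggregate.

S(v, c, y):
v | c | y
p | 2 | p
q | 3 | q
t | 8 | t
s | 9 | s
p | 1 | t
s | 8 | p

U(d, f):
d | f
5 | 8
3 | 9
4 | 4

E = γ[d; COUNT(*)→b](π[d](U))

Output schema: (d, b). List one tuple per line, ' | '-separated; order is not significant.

Row counts bottom-up:
  U → 3
  π[d](U) → 3
  γ[d; COUNT(*)→b](π[d](U)) → 3

== RESULT ==
d | b
3 | 1
4 | 1
5 | 1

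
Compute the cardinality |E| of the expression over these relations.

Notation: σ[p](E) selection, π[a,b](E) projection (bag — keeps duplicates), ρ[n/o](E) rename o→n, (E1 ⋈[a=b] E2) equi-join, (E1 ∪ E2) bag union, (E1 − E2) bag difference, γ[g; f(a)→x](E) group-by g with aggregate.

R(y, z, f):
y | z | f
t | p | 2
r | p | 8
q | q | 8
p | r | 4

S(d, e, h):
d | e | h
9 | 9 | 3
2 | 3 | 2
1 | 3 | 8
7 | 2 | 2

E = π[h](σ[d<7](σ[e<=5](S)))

Stepwise |·|:
  S → 4
  σ[e<=5](S) → 3
  σ[d<7](σ[e<=5](S)) → 2
  π[h](σ[d<7](σ[e<=5](S))) → 2

|E| = 2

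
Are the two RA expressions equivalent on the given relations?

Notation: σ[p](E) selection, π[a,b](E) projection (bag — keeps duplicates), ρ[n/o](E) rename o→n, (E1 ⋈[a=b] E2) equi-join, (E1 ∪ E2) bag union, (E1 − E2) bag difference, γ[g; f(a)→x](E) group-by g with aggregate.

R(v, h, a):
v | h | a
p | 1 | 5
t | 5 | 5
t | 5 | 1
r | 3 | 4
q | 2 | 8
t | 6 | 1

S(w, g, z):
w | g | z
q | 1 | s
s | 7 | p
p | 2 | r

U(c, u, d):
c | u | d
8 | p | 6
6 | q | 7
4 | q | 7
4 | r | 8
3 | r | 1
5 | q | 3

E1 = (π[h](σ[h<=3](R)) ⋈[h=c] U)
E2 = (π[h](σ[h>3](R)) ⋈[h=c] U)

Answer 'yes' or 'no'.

E1 subexpression sizes:
  R → 6
  σ[h<=3](R) → 3
  π[h](σ[h<=3](R)) → 3
  U → 6
  (π[h](σ[h<=3](R)) ⋈[h=c] U) → 1
E2 subexpression sizes:
  R → 6
  σ[h>3](R) → 3
  π[h](σ[h>3](R)) → 3
  U → 6
  (π[h](σ[h>3](R)) ⋈[h=c] U) → 3

E1 result:
h | c | u | d
3 | 3 | r | 1
E2 result:
h | c | u | d
5 | 5 | q | 3
5 | 5 | q | 3
6 | 6 | q | 7
Witness: (6, 6, 'q', 7) appears 0× in E1 but 1× in E2.

no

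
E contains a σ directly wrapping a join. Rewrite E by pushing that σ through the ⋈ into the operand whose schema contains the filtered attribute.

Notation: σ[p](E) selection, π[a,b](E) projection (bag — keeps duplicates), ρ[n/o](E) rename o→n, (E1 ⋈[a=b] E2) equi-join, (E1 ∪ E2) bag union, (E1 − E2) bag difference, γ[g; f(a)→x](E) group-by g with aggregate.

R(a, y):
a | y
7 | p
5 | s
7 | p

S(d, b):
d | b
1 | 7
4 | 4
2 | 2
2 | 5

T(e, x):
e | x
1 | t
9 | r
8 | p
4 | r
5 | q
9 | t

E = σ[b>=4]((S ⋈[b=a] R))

σ filters on b, owned by the left side.
E' = (σ[b>=4](S) ⋈[b=a] R)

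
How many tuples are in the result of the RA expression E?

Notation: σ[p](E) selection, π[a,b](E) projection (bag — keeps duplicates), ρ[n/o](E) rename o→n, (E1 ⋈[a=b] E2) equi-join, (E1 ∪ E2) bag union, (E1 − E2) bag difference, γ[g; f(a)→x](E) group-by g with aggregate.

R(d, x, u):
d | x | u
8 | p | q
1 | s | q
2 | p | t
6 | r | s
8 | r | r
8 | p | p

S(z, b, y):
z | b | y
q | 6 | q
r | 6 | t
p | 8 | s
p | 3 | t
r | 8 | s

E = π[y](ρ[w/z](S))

Subexpression sizes:
  S → 5
  ρ[w/z](S) → 5
  π[y](ρ[w/z](S)) → 5

|E| = 5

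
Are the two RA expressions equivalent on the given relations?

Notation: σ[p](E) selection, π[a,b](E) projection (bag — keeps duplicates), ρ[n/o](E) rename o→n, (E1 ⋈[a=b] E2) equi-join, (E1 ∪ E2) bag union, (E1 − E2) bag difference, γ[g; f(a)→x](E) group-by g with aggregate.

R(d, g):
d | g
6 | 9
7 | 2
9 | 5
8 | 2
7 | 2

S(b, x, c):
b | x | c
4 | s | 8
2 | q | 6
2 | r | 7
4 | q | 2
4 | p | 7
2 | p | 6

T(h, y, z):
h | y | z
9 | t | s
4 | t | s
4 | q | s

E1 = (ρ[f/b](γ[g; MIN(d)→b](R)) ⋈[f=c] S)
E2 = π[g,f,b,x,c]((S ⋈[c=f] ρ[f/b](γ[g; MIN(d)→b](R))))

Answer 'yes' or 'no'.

E1 row counts bottom-up:
  R → 5
  γ[g; MIN(d)→b](R) → 3
  ρ[f/b](γ[g; MIN(d)→b](R)) → 3
  S → 6
  (ρ[f/b](γ[g; MIN(d)→b](R)) ⋈[f=c] S) → 4
E2 row counts bottom-up:
  S → 6
  R → 5
  γ[g; MIN(d)→b](R) → 3
  ρ[f/b](γ[g; MIN(d)→b](R)) → 3
  (S ⋈[c=f] ρ[f/b](γ[g; MIN(d)→b](R))) → 4
  π[g,f,b,x,c]((S ⋈[c=f] ρ[f/b](γ[g; MIN(d)→b](R)))) → 4

E1 and E2 produce the same multiset:
g | f | b | x | c
2 | 7 | 2 | r | 7
2 | 7 | 4 | p | 7
9 | 6 | 2 | p | 6
9 | 6 | 2 | q | 6

yes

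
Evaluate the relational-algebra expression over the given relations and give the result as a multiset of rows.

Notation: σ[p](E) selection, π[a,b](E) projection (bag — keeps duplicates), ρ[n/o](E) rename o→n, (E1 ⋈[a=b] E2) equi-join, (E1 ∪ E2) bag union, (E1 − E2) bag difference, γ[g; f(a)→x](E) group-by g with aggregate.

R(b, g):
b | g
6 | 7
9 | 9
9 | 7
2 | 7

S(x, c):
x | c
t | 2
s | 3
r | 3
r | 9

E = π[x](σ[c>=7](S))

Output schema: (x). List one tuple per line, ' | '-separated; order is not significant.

Stepwise |·|:
  S → 4
  σ[c>=7](S) → 1
  π[x](σ[c>=7](S)) → 1

== RESULT ==
x
r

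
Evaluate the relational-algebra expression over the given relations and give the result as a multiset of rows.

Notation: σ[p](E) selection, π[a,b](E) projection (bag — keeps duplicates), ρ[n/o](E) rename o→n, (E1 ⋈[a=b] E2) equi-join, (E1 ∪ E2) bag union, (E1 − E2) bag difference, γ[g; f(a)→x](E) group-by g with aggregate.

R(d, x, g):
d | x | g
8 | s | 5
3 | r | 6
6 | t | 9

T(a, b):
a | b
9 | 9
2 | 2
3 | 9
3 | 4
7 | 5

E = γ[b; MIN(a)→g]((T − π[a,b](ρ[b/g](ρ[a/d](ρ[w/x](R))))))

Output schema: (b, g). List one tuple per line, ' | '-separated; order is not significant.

Stepwise |·|:
  T → 5
  R → 3
  ρ[w/x](R) → 3
  ρ[a/d](ρ[w/x](R)) → 3
  ρ[b/g](ρ[a/d](ρ[w/x](R))) → 3
  π[a,b](ρ[b/g](ρ[a/d](ρ[w/x](R)))) → 3
  (T − π[a,b](ρ[b/g](ρ[a/d](ρ[w/x](R))))) → 5
  γ[b; MIN(a)→g]((T − π[a,b](ρ[b/g](ρ[a/d](ρ[w/x](R)))))) → 4

== RESULT ==
b | g
2 | 2
4 | 3
5 | 7
9 | 3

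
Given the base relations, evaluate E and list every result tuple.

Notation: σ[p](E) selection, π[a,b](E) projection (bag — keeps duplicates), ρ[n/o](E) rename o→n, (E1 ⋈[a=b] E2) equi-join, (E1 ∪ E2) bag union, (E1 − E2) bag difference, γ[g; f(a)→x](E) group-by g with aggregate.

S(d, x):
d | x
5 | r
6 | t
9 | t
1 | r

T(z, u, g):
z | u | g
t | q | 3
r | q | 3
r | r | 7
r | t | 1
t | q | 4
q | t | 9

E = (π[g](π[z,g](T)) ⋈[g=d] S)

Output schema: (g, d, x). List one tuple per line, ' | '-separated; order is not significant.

Subexpression sizes:
  T → 6
  π[z,g](T) → 6
  π[g](π[z,g](T)) → 6
  S → 4
  (π[g](π[z,g](T)) ⋈[g=d] S) → 2

== RESULT ==
g | d | x
1 | 1 | r
9 | 9 | t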